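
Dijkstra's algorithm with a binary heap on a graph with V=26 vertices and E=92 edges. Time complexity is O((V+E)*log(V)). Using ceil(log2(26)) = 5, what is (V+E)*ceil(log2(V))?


Dijkstra with a binary heap: each vertex is extracted once, each edge may relax once.
Each heap operation costs O(log V).
V + E = 26 + 92 = 118
ceil(log2(26)) = 5 (since 2^4 = 16 < 26 <= 32 = 2^5)
Total heap work = (V+E) * ceil(log2(V)) = 118 * 5 = 590


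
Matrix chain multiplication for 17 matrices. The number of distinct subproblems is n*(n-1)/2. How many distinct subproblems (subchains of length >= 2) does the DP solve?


Subproblems are indexed by (i, j) where i < j.
Number of such pairs = n*(n-1)/2
= 17 * 16 / 2
= 136


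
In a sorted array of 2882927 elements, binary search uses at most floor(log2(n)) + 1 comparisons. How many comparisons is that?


Halving sequence: 2882927 -> 1441463 -> 720731 -> 360365 -> 180182 -> 90091 -> 45045 -> 22522 -> 11261 -> 5630 -> 2815 -> 1407 -> 703 -> 351 -> 175 -> 87 -> 43 -> 21 -> 10 -> 5 -> 2 -> 1
Number of halvings = 21
Max comparisons = 21 + 1 = 22


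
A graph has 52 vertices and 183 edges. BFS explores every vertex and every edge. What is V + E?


A full BFS traversal dequeues each vertex once and examines each edge once.
Vertex visits: 52
Edge visits: 183
V + E = 52 + 183 = 235


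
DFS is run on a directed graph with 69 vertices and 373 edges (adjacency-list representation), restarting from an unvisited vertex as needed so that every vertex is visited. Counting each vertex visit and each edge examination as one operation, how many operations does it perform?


A full DFS traversal processes each vertex exactly once (push/pop on stack).
Each directed edge is examined once.
V = 69, E = 373
V + E = 442


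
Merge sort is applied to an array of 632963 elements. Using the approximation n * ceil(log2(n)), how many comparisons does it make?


Merge sort divides the array into halves recursively.
Number of levels = ceil(log2(632963)) = 20
At each level, approximately n = 632963 comparisons are needed for merging.
Total comparisons ~ n * ceil(log2(n)) = 632963 * 20 = 12659260


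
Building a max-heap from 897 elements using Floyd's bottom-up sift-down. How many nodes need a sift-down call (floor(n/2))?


In a heap of 897 elements (0-indexed array):
  Last element index: 896
  Parent of last element: floor((896 - 1) / 2) = 447
  Internal nodes: indices 0 to 447
  Count = floor(897/2) = 448


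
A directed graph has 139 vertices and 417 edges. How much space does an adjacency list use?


Adjacency list: one list head per vertex + one entry per edge
Vertex heads: 139
Edge entries: 417
Total = 139 + 417 = 556


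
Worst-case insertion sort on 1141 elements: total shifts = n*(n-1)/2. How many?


Sum of shifts = 1 + 2 + 3 + ... + 1140
= 1141 * 1140 / 2
= 1300740 / 2
= 650370


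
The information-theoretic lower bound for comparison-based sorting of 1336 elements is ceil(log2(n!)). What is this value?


A binary decision tree of height h has at most 2^h leaves and needs at least n! of them, so h >= ceil(log2(n!)).
1336! is far too large to multiply out, so use Stirling's series:
  ln(n!) ~ n ln n - n + (1/2) ln(2 pi n) + 1/(12n)  (error below 1/(360 n^3), negligible here)
  ln(1336) = 7.1974354
  n ln n = 1336 * 7.1974354 = 9615.7737
  (1/2) ln(2 pi * 1336) = (1/2) ln(8394.3356) = 4.5177
  1/(12*1336) = 0.0001
  ln(1336!) ~ 9615.7737 - 1336 + 4.5177 + 0.0001 = 8284.2915
Convert to base 2: log2(1336!) = 8284.2915 / ln 2 = 8284.2915 / 0.69314718 = 11951.7063
ceil(11951.7063) = 11952


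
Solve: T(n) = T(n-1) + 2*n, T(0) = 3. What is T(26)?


Expanding the recurrence:
T(26) = T(25) + 2*26
       = T(24) + 2*25 + 2*26
       ...
       = T(0) + 2*(1 + 2 + ... + 26)
       = 3 + 2 * 26*27/2
       = 3 + 2 * 351
       = 3 + 702 = 705


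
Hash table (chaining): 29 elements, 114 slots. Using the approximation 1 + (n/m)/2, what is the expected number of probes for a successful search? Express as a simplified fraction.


Computing expected probes:
alpha = 29/114
= 1 + alpha/2
= 1 + 29/(2*114)
= (2*114 + 29) / (2*114)
= 257/228


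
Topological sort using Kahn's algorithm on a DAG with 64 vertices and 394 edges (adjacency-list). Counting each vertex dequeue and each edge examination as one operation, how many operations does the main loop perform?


Kahn's algorithm:
  1. Compute in-degrees: O(V + E)
  2. Process queue: each vertex dequeued once (O(V))
     each edge examined once (O(E))
Total = V + E = 64 + 394 = 458


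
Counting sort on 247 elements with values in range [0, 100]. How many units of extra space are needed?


Output array size: 247 (to store sorted result)
Count array size: 101 (one slot per possible value, range 0 to 100)
Total extra space = 247 + 101 = 348


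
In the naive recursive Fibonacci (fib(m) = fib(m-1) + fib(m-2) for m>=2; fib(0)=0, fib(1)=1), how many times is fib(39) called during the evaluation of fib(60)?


Let N(m) = number of times fib(m) is called while evaluating fib(60).
N(60) = 1 (the initial call).
N(59) = 1 (only fib(60) calls it).
For 1 <= m <= 58: fib(m) is called by fib(m+1) and fib(m+2), so
  N(m) = N(m+1) + N(m+2).
fib(0) is called only by fib(2), so N(0) = N(2).
Walk down from m=60:
  N(60)=1, N(59)=1, N(58)=2, N(57)=3, N(56)=5, N(55)=8, N(54)=13, N(53)=21, N(52)=34, N(51)=55, N(50)=89, N(49)=144, N(48)=233, N(47)=377, N(46)=610, N(45)=987, N(44)=1597, N(43)=2584, N(42)=4181, N(41)=6765, N(40)=10946, N(39)=17711
N(39) = 17711


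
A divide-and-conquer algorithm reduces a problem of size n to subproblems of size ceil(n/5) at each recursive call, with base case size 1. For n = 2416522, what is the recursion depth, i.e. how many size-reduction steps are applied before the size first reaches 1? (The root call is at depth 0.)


Each step divides the size by 5 (rounding up); after k steps the size is ceil(n/5^k), which equals 1 exactly when 5^k >= n.
So the depth is the smallest k with 5^k >= 2416522, i.e. ceil(log_5(2416522)).
5^9 = 1953125 < 2416522 <= 9765625 = 5^10
Recursion depth = 10


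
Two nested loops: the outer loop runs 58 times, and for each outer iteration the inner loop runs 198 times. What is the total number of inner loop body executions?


Outer loop: 58 iterations
Inner loop: 198 iterations per outer iteration
Total = 58 * 198 = 11484


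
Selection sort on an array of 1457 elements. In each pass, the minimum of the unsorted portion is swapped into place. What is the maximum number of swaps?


Selection sort performs one swap per pass:
  Pass 1: find min in positions 0 to 1456, swap with position 0
  Pass 2: find min in positions 1 to 1456, swap with position 1
  Pass 3: find min in positions 2 to 1456, swap with position 2
  Pass 4: find min in positions 3 to 1456, swap with position 3
  Pass 5: find min in positions 4 to 1456, swap with position 4
  ... (1451 more passes)
Total passes (and swaps) = n - 1 = 1457 - 1 = 1456


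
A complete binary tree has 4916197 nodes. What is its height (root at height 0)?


In a complete binary tree, level k holds nodes 2^k .. 2^(k+1)-1 (1-indexed).
Height = floor(log2(n)) = floor(log2(4916197)) = 22
Check: 2^22 = 4194304 <= 4916197 < 8388608 = 2^23


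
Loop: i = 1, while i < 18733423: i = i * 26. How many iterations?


i multiplies by 26 each step:
i = 1 -> 26 -> 676 -> 17576 -> 456976 -> 11881376 -> 308915776 (stop)
Iterations = ceil(log_26(18733423)) = 6


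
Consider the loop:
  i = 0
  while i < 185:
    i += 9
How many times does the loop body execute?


Starting at i = 0, each iteration adds 9.
Iterations until i >= 185:
  Iteration 1: i = 0 -> i = 9
  Iteration 2: i = 9 -> i = 18
  Iteration 3: i = 18 -> i = 27
  Iteration 4: i = 27 -> i = 36
  Iteration 5: i = 36 -> i = 45
  Iteration 6: i = 45 -> i = 54
  Iteration 7: i = 54 -> i = 63
  Iteration 8: i = 63 -> i = 72
  ... continuing ...
Total iterations = ceil(185/9) = 21


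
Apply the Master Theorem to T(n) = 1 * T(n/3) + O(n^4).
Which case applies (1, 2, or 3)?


The Master Theorem: T(n) = a*T(n/b) + O(n^c)
  a = 1, b = 3, c = 4
log_b(a) = log_3(1) = 0
Compare b^c with a: 3^4 = 81 > 1, so c > log_b(a).
Since c > log_b(a), Case 3 applies.
T(n) = O(n^4)
Master Theorem case = 3


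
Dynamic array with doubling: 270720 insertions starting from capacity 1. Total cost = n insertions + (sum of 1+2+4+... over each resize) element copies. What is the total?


n = 270720
Insertion costs: 270720
Resizes copy 1, 2, 4, ... up to the largest power of 2 that is <= n-1 = 270719, i.e. 262144.
Copy costs = 1 + 2 + 4 + 8 + 16 + 32 + 64 + 128 + 256 + 512 + 1024 + 2048 + 4096 + 8192 + 16384 + 32768 + 65536 + 131072 + 262144 = 524287
Total = 270720 + 524287 = 795007


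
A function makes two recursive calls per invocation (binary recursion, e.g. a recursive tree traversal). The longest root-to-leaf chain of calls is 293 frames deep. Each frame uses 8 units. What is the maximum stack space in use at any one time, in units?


Binary recursion: the two calls run one after the other, so only one root-to-leaf chain of frames is on the stack at a time.
Maximum depth (longest chain) = 293 frames
Each frame = 8 units
Max stack space = 293 * 8 = 2344


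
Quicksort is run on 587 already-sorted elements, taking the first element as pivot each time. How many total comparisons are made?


Sum of comparisons per partition:
586 + 585 + ... + 1 + 0
= 587 * (587 - 1) / 2
= 587 * 586 / 2
= 171991


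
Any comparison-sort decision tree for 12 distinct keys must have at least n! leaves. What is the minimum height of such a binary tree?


A binary decision tree of height h has at most 2^h leaves and needs at least n! of them, so h >= ceil(log2(n!)).
Compute 12! as a running product:
  x2 = 2, x3 = 6, x4 = 24, x5 = 120
  x6 = 720, x7 = 5040, x8 = 40320, x9 = 362880
  x10 = 3628800, x11 = 39916800, x12 = 479001600
12! = 479001600
Bracket between powers of 2:
  2^28 = 268435456 < 479001600 <= 536870912 = 2^29
So ceil(log2(12!)) = 29


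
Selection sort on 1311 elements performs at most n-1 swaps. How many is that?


Each of the 1310 passes places one element in its final position.
Pass 1: swap minimum into position 0
Pass 2: swap minimum of remaining into position 1
...
Pass 1310: last two elements, one swap
Maximum swaps = 1311 - 1 = 1310


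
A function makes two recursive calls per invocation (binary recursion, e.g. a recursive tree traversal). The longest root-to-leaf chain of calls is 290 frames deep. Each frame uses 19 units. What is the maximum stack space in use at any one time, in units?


Binary recursion: the two calls run one after the other, so only one root-to-leaf chain of frames is on the stack at a time.
Maximum depth (longest chain) = 290 frames
Each frame = 19 units
Max stack space = 290 * 19 = 5510


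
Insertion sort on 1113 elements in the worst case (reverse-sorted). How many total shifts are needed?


In the worst case (reverse-sorted), each element shifts past all previous:
  Element 1: 1 shifts
  Element 2: 2 shifts
  Element 3: 3 shifts
  Element 4: 4 shifts
  Element 5: 5 shifts
  ...
  Element 1112: 1112 shifts
Total = 1 + 2 + ... + 1112
= 1113*(1113-1)/2 = 618828


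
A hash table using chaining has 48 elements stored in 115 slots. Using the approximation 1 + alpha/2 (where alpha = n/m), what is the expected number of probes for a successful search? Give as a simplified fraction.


Load factor alpha = n/m = 48/115
Expected probes = 1 + alpha/2 = 1 + 48/(2*115)
= 1 + 48/230
= 230/230 + 48/230
= 278/230
Simplify: 139/115


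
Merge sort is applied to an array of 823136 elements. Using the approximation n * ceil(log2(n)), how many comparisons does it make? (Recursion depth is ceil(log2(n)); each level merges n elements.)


Merge sort divides the array into halves recursively.
Number of levels = ceil(log2(823136)) = 20
At each level, approximately n = 823136 comparisons are needed for merging.
Total comparisons ~ n * ceil(log2(n)) = 823136 * 20 = 16462720


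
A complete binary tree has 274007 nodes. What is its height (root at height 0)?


In a complete binary tree, level k holds nodes 2^k .. 2^(k+1)-1 (1-indexed).
Height = floor(log2(n)) = floor(log2(274007)) = 18
Check: 2^18 = 262144 <= 274007 < 524288 = 2^19


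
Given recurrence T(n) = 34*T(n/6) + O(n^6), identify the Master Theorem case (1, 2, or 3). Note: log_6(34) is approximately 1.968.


Master Theorem parameters: a=34, b=6, c=6
log_b(a) = 1.968
Compare b^c with a: 6^6 = 46656 > 34, so c > log_b(a).
Comparing c=6 vs log_b(a)=1.968:
6 > 1.968 => Case 3
Result: T(n) = O(n^6)
Master Theorem case = 3


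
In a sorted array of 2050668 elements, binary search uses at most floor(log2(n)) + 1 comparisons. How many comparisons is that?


Halving sequence: 2050668 -> 1025334 -> 512667 -> 256333 -> 128166 -> 64083 -> 32041 -> 16020 -> 8010 -> 4005 -> 2002 -> 1001 -> 500 -> 250 -> 125 -> 62 -> 31 -> 15 -> 7 -> 3 -> 1
Number of halvings = 20
Max comparisons = 20 + 1 = 21


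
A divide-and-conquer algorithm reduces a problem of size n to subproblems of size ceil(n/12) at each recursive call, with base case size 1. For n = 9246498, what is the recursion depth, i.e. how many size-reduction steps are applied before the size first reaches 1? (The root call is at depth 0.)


Each step divides the size by 12 (rounding up); after k steps the size is ceil(n/12^k), which equals 1 exactly when 12^k >= n.
So the depth is the smallest k with 12^k >= 9246498, i.e. ceil(log_12(9246498)).
12^6 = 2985984 < 9246498 <= 35831808 = 12^7
Recursion depth = 7


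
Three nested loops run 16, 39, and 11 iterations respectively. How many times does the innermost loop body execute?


Loop 1 (outermost): 16 iterations
Loop 2 (middle): 39 iterations per outer
Loop 3 (innermost): 11 iterations per middle
Total = 16 * 39 * 11 = 6864


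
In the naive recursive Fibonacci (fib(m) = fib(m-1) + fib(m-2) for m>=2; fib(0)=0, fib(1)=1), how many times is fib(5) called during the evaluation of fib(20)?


Let N(m) = number of times fib(m) is called while evaluating fib(20).
N(20) = 1 (the initial call).
N(19) = 1 (only fib(20) calls it).
For 1 <= m <= 18: fib(m) is called by fib(m+1) and fib(m+2), so
  N(m) = N(m+1) + N(m+2).
fib(0) is called only by fib(2), so N(0) = N(2).
Walk down from m=20:
  N(20)=1, N(19)=1, N(18)=2, N(17)=3, N(16)=5, N(15)=8, N(14)=13, N(13)=21, N(12)=34, N(11)=55, N(10)=89, N(9)=144, N(8)=233, N(7)=377, N(6)=610, N(5)=987
N(5) = 987


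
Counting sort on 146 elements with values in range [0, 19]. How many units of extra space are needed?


Output array size: 146 (to store sorted result)
Count array size: 20 (one slot per possible value, range 0 to 19)
Total extra space = 146 + 20 = 166


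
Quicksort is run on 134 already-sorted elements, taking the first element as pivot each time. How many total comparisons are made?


Sum of comparisons per partition:
133 + 132 + ... + 1 + 0
= 134 * (134 - 1) / 2
= 134 * 133 / 2
= 8911


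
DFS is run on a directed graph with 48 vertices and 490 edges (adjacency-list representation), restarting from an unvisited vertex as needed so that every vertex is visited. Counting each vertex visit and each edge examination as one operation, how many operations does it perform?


A full DFS traversal processes each vertex exactly once (push/pop on stack).
Each directed edge is examined once.
V = 48, E = 490
V + E = 538


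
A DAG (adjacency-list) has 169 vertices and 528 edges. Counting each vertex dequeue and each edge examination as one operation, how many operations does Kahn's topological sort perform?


V = 169 (vertex processing)
E = 528 (edge processing)
V + E = 169 + 528 = 697


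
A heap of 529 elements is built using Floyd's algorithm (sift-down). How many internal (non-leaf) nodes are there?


Leaf nodes occupy roughly half the array.
Sift-down is called for each internal node, starting from the last one.
Internal nodes = floor(n/2) = floor(529/2) = 264


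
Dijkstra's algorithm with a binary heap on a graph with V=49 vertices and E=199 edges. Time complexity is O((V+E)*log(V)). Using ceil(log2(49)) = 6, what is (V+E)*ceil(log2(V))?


Dijkstra with a binary heap: each vertex is extracted once, each edge may relax once.
Each heap operation costs O(log V).
V + E = 49 + 199 = 248
ceil(log2(49)) = 6 (since 2^5 = 32 < 49 <= 64 = 2^6)
Total heap work = (V+E) * ceil(log2(V)) = 248 * 6 = 1488


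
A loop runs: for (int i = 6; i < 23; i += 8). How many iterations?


Loop starts at i = 6, increments by 8, stops when i >= 23.
Number of iterations = ceil((23 - 6) / 8)
= ceil(17 / 8)
= 3


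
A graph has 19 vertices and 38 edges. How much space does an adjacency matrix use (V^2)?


Adjacency matrix: V x V grid of entries
Space = V^2 = 19^2 = 19 * 19 = 361


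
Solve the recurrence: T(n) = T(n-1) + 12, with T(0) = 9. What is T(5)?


Unrolling the recurrence:
T(5) = T(4) + 12
       = T(3) + 12 + 12
       = T(2) + 12*3
       ...
       = T(0) + 12*5
       = 9 + 60 = 69


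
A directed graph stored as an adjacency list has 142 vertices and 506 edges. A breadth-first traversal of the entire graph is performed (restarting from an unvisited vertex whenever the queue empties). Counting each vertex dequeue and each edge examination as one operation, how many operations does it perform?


A full BFS traversal dequeues each vertex once and examines each edge once.
Vertex visits: 142
Edge visits: 506
V + E = 142 + 506 = 648


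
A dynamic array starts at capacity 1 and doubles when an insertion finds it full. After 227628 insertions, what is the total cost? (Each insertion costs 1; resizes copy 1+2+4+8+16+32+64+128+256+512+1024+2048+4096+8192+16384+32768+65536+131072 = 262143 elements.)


Insertion cost: 227628 (one per element)
Resizes occur just before inserting elements 2, 3, 5, 9, ...
Elements copied at each resize: 1 + 2 + 4 + 8 + 16 + 32 + 64 + 128 + 256 + 512 + 1024 + 2048 + 4096 + 8192 + 16384 + 32768 + 65536 + 131072
Sum of copies = 262143 (geometric series: 2^k - 1)
Total = 227628 + 262143 = 489771


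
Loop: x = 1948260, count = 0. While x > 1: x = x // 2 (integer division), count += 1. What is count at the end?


The variable x halves each step:
x = 1948260 -> 974130 -> 487065 -> 243532 -> 121766 -> 60883 -> 30441 -> 15220 -> 7610 -> 3805 -> 1902 -> 951 -> 475 -> 237 -> 118 -> 59 -> 29 -> 14 -> 7 -> 3 -> 1
Number of halvings = floor(log2(1948260)) = 20


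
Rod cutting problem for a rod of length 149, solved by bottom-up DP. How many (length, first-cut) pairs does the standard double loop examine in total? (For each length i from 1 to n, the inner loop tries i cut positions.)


For each subproblem length i = 1..149, the inner loop considers i possible first cuts.
Total = 1 + 2 + ... + 149
= 149*(149+1)/2
= 149*150/2 = 11175


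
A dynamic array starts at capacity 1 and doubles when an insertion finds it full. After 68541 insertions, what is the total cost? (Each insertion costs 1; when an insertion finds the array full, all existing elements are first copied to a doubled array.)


Insertion cost: 68541 (one per element)
Resizes occur just before inserting elements 2, 3, 5, 9, ...
Elements copied at each resize: 1 + 2 + 4 + 8 + 16 + 32 + 64 + 128 + 256 + 512 + 1024 + 2048 + 4096 + 8192 + 16384 + 32768 + 65536
Sum of copies = 131071 (geometric series: 2^k - 1)
Total = 68541 + 131071 = 199612


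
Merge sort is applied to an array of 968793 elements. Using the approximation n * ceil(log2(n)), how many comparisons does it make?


Merge sort divides the array into halves recursively.
Number of levels = ceil(log2(968793)) = 20
At each level, approximately n = 968793 comparisons are needed for merging.
Total comparisons ~ n * ceil(log2(n)) = 968793 * 20 = 19375860


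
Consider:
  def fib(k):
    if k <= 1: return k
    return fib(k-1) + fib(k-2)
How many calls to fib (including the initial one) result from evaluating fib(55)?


Let C(m) = total calls to evaluate fib(m). Then C(0)=C(1)=1, and
C(m) = 1 + C(m-1) + C(m-2) for m >= 2.
Build the table (each entry = 1 + previous two):
  C(0) = 1
  C(1) = 1
  C(2) = 1 + 1 + 1 = 3
  C(3) = 1 + 3 + 1 = 5
  C(4) = 1 + 5 + 3 = 9
  C(5) = 1 + 9 + 5 = 15
  C(6) = 1 + 15 + 9 = 25
  C(7) = 1 + 25 + 15 = 41
  C(8) = 1 + 41 + 25 = 67
  C(9) = 1 + 67 + 41 = 109
  C(10) = 1 + 109 + 67 = 177
  C(11) = 1 + 177 + 109 = 287
  C(12) = 1 + 287 + 177 = 465
  C(13) = 1 + 465 + 287 = 753
  C(14) = 1 + 753 + 465 = 1219
  C(15) = 1 + 1219 + 753 = 1973
  C(16) = 1 + 1973 + 1219 = 3193
  C(17) = 1 + 3193 + 1973 = 5167
  C(18) = 1 + 5167 + 3193 = 8361
  C(19) = 1 + 8361 + 5167 = 13529
  C(20) = 1 + 13529 + 8361 = 21891
  C(21) = 1 + 21891 + 13529 = 35421
  C(22) = 1 + 35421 + 21891 = 57313
  C(23) = 1 + 57313 + 35421 = 92735
  C(24) = 1 + 92735 + 57313 = 150049
  C(25) = 1 + 150049 + 92735 = 242785
  C(26) = 1 + 242785 + 150049 = 392835
  C(27) = 1 + 392835 + 242785 = 635621
  C(28) = 1 + 635621 + 392835 = 1028457
  C(29) = 1 + 1028457 + 635621 = 1664079
  C(30) = 1 + 1664079 + 1028457 = 2692537
  C(31) = 1 + 2692537 + 1664079 = 4356617
  C(32) = 1 + 4356617 + 2692537 = 7049155
  C(33) = 1 + 7049155 + 4356617 = 11405773
  C(34) = 1 + 11405773 + 7049155 = 18454929
  C(35) = 1 + 18454929 + 11405773 = 29860703
  C(36) = 1 + 29860703 + 18454929 = 48315633
  C(37) = 1 + 48315633 + 29860703 = 78176337
  C(38) = 1 + 78176337 + 48315633 = 126491971
  C(39) = 1 + 126491971 + 78176337 = 204668309
  C(40) = 1 + 204668309 + 126491971 = 331160281
  C(41) = 1 + 331160281 + 204668309 = 535828591
  C(42) = 1 + 535828591 + 331160281 = 866988873
  C(43) = 1 + 866988873 + 535828591 = 1402817465
  C(44) = 1 + 1402817465 + 866988873 = 2269806339
  C(45) = 1 + 2269806339 + 1402817465 = 3672623805
  C(46) = 1 + 3672623805 + 2269806339 = 5942430145
  C(47) = 1 + 5942430145 + 3672623805 = 9615053951
  C(48) = 1 + 9615053951 + 5942430145 = 15557484097
  C(49) = 1 + 15557484097 + 9615053951 = 25172538049
  C(50) = 1 + 25172538049 + 15557484097 = 40730022147
  C(51) = 1 + 40730022147 + 25172538049 = 65902560197
  C(52) = 1 + 65902560197 + 40730022147 = 106632582345
  C(53) = 1 + 106632582345 + 65902560197 = 172535142543
  C(54) = 1 + 172535142543 + 106632582345 = 279167724889
  C(55) = 1 + 279167724889 + 172535142543 = 451702867433
Total calls for fib(55) = 451702867433


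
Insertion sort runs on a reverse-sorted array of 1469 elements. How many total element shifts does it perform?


Sum of shifts = 1 + 2 + 3 + ... + 1468
= 1469 * 1468 / 2
= 2156492 / 2
= 1078246


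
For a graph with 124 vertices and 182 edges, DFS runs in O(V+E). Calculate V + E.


A full DFS traversal visits each vertex once and examines each edge once.
V = 124
E = 182
Sum = 124 + 182 = 306


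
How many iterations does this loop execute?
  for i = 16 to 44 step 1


The loop variable i takes values starting at 16 and increments by 1 each iteration.
Sequence: i = 16, 17, 18, 19, 20, 21, 22, 23, 24, ...
The upper bound 44 is inclusive, so the count is floor((last - first) / step) + 1:
floor((44 - 16) / 1) + 1 = floor(28/1) + 1 = 28 + 1 = 29


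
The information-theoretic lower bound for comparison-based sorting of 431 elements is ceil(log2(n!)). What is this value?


A binary decision tree of height h has at most 2^h leaves and needs at least n! of them, so h >= ceil(log2(n!)).
431! is far too large to multiply out, so use Stirling's series:
  ln(n!) ~ n ln n - n + (1/2) ln(2 pi n) + 1/(12n)  (error below 1/(360 n^3), negligible here)
  ln(431) = 6.0661081
  n ln n = 431 * 6.0661081 = 2614.4926
  (1/2) ln(2 pi * 431) = (1/2) ln(2708.0529) = 3.9520
  1/(12*431) = 0.0002
  ln(431!) ~ 2614.4926 - 431 + 3.9520 + 0.0002 = 2187.4448
Convert to base 2: log2(431!) = 2187.4448 / ln 2 = 2187.4448 / 0.69314718 = 3155.8158
ceil(3155.8158) = 3156


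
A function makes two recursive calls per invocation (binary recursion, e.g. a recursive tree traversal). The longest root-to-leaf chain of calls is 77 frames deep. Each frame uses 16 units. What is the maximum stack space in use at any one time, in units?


Binary recursion: the two calls run one after the other, so only one root-to-leaf chain of frames is on the stack at a time.
Maximum depth (longest chain) = 77 frames
Each frame = 16 units
Max stack space = 77 * 16 = 1232


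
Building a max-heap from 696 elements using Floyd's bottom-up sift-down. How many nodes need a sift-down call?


In a heap of 696 elements (0-indexed array):
  Last element index: 695
  Parent of last element: floor((695 - 1) / 2) = 347
  Internal nodes: indices 0 to 347
  Count = floor(696/2) = 348


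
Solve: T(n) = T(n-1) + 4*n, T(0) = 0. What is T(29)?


Expanding the recurrence:
T(29) = T(28) + 4*29
       = T(27) + 4*28 + 4*29
       ...
       = T(0) + 4*(1 + 2 + ... + 29)
       = 0 + 4 * 29*30/2
       = 0 + 4 * 435
       = 0 + 1740 = 1740


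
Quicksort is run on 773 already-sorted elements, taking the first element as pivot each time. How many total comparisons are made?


Sum of comparisons per partition:
772 + 771 + ... + 1 + 0
= 773 * (773 - 1) / 2
= 773 * 772 / 2
= 298378


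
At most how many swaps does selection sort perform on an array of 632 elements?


Each of the 631 passes places one element in its final position.
Pass 1: swap minimum into position 0
Pass 2: swap minimum of remaining into position 1
...
Pass 631: last two elements, one swap
Maximum swaps = 632 - 1 = 631


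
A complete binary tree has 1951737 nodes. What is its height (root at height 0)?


In a complete binary tree, level k holds nodes 2^k .. 2^(k+1)-1 (1-indexed).
Height = floor(log2(n)) = floor(log2(1951737)) = 20
Check: 2^20 = 1048576 <= 1951737 < 2097152 = 2^21


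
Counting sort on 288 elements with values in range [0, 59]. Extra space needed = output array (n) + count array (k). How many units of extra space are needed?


Output array size: 288 (to store sorted result)
Count array size: 60 (one slot per possible value, range 0 to 59)
Total extra space = 288 + 60 = 348


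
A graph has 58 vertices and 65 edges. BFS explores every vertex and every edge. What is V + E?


A full BFS traversal dequeues each vertex once and examines each edge once.
Vertex visits: 58
Edge visits: 65
V + E = 58 + 65 = 123


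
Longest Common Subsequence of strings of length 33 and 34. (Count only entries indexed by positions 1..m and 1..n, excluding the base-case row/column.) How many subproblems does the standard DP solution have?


DP table indexed by positions in both strings.
First string: 33 positions
Second string: 34 positions
Total = 33 * 34 = 1122


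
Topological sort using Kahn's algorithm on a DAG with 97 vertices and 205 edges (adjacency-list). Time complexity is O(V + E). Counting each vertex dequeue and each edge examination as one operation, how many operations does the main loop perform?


Kahn's algorithm:
  1. Compute in-degrees: O(V + E)
  2. Process queue: each vertex dequeued once (O(V))
     each edge examined once (O(E))
Total = V + E = 97 + 205 = 302


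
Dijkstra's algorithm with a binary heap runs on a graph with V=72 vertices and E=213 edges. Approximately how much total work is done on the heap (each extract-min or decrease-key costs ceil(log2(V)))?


Dijkstra with a binary heap: each vertex is extracted once, each edge may relax once.
Each heap operation costs O(log V).
V + E = 72 + 213 = 285
ceil(log2(72)) = 7 (since 2^6 = 64 < 72 <= 128 = 2^7)
Total heap work = (V+E) * ceil(log2(V)) = 285 * 7 = 1995


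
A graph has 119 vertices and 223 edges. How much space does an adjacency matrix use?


Adjacency matrix: V x V grid of entries
Space = V^2 = 119^2 = 119 * 119 = 14161


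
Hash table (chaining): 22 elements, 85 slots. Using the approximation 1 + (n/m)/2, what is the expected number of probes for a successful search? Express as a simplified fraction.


Computing expected probes:
alpha = 22/85
= 1 + alpha/2
= 1 + 22/(2*85)
= (2*85 + 22) / (2*85)
= 192/170 = 96/85


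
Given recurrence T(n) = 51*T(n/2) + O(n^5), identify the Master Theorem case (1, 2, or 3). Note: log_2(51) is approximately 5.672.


Master Theorem parameters: a=51, b=2, c=5
log_b(a) = 5.672
Compare b^c with a: 2^5 = 32 < 51, so c < log_b(a).
Comparing c=5 vs log_b(a)=5.672:
5 < 5.672 => Case 1
Result: T(n) = O(n^(log_2 51)) ~ O(n^5.672)
Master Theorem case = 1


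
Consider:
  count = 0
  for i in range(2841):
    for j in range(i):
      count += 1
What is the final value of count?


For each i, the inner loop runs i times:
  i=0: inner runs 0 times
  i=1: inner runs 1 time
  i=2: inner runs 2 times
  i=3: inner runs 3 times
  i=4: inner runs 4 times
  i=5: inner runs 5 times
  i=6: inner runs 6 times
  i=7: inner runs 7 times
  ...
Total = 0 + 1 + 2 + ... + 2840 = 2841*(2841-1)/2 = 4034220


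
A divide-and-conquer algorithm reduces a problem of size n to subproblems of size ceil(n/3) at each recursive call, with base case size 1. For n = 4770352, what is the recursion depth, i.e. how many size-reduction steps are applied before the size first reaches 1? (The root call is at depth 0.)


Each step divides the size by 3 (rounding up); after k steps the size is ceil(n/3^k), which equals 1 exactly when 3^k >= n.
So the depth is the smallest k with 3^k >= 4770352, i.e. ceil(log_3(4770352)).
3^13 = 1594323 < 4770352 <= 4782969 = 3^14
Recursion depth = 14


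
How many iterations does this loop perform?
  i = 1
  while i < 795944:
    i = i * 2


The loop variable doubles each iteration:
i = 1 -> 2 -> 4 -> 8 -> 16 -> 32 -> 64 -> 128 -> 256 -> 512 -> 1024 -> 2048 -> 4096 -> 8192 -> 16384 -> 32768 -> 65536 -> 131072 -> 262144 -> 524288 -> 1048576 (stop, 1048576 >= 795944)
Number of doublings = ceil(log2(795944)) = 20


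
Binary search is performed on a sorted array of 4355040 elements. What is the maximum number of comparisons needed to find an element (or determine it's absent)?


Binary search halves the search space each comparison:
  Step 1: search space = 4355040 -> 2177520
  Step 2: search space = 2177520 -> 1088760
  Step 3: search space = 1088760 -> 544380
  Step 4: search space = 544380 -> 272190
  Step 5: search space = 272190 -> 136095
  Step 6: search space = 136095 -> 68047
  Step 7: search space = 68047 -> 34023
  Step 8: search space = 34023 -> 17011
  Step 9: search space = 17011 -> 8505
  Step 10: search space = 8505 -> 4252
  Step 11: search space = 4252 -> 2126
  Step 12: search space = 2126 -> 1063
  Step 13: search space = 1063 -> 531
  Step 14: search space = 531 -> 265
  Step 15: search space = 265 -> 132
  Step 16: search space = 132 -> 66
  Step 17: search space = 66 -> 33
  Step 18: search space = 33 -> 16
  Step 19: search space = 16 -> 8
  Step 20: search space = 8 -> 4
  Step 21: search space = 4 -> 2
  Step 22: search space = 2 -> 1
  Step 23: search space = 1 (final check)
Maximum comparisons = floor(log2(4355040)) + 1 = 22 + 1 = 23


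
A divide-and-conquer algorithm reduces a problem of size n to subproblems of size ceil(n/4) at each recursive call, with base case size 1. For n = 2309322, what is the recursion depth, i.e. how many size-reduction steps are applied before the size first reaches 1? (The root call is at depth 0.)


Each step divides the size by 4 (rounding up); after k steps the size is ceil(n/4^k), which equals 1 exactly when 4^k >= n.
So the depth is the smallest k with 4^k >= 2309322, i.e. ceil(log_4(2309322)).
4^10 = 1048576 < 2309322 <= 4194304 = 4^11
Recursion depth = 11


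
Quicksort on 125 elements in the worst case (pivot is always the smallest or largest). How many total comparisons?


In the worst case, each partition step picks the worst pivot:
  Partition 1: 124 comparisons (n-1 elements to compare)
  Partition 2: 123 comparisons
  Partition 3: 122 comparisons
  Partition 4: 121 comparisons
  Partition 5: 120 comparisons
  ...
  Last partition: 0 comparisons
Total = (n-1) + (n-2) + ... + 1 + 0 = n*(n-1)/2
= 125*124/2 = 7750


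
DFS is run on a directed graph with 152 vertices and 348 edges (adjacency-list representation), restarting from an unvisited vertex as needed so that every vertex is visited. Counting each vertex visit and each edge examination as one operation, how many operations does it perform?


A full DFS traversal processes each vertex exactly once (push/pop on stack).
Each directed edge is examined once.
V = 152, E = 348
V + E = 500


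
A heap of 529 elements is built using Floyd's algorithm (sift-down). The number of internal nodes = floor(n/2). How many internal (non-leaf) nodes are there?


Leaf nodes occupy roughly half the array.
Sift-down is called for each internal node, starting from the last one.
Internal nodes = floor(n/2) = floor(529/2) = 264


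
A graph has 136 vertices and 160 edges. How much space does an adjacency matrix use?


Adjacency matrix: V x V grid of entries
Space = V^2 = 136^2 = 136 * 136 = 18496


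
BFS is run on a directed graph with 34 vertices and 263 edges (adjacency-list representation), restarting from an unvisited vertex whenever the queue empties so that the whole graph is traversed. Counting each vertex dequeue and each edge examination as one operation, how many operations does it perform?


A full BFS traversal dequeues each vertex exactly once and examines each directed edge exactly once.
V = 34 (vertex processing cost)
E = 263 (edge examination cost)
Total operations proportional to V + E = 34 + 263 = 297


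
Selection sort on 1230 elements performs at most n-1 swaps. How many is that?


Each of the 1229 passes places one element in its final position.
Pass 1: swap minimum into position 0
Pass 2: swap minimum of remaining into position 1
...
Pass 1229: last two elements, one swap
Maximum swaps = 1230 - 1 = 1229


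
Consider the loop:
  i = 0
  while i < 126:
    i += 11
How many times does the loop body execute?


Starting at i = 0, each iteration adds 11.
Iterations until i >= 126:
  Iteration 1: i = 0 -> i = 11
  Iteration 2: i = 11 -> i = 22
  Iteration 3: i = 22 -> i = 33
  Iteration 4: i = 33 -> i = 44
  Iteration 5: i = 44 -> i = 55
  Iteration 6: i = 55 -> i = 66
  Iteration 7: i = 66 -> i = 77
  Iteration 8: i = 77 -> i = 88
  ... continuing ...
Total iterations = ceil(126/11) = 12


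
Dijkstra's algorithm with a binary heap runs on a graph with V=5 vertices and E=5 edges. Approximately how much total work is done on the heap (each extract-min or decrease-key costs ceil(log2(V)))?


Dijkstra with a binary heap: each vertex is extracted once, each edge may relax once.
Each heap operation costs O(log V).
V + E = 5 + 5 = 10
ceil(log2(5)) = 3 (since 2^2 = 4 < 5 <= 8 = 2^3)
Total heap work = (V+E) * ceil(log2(V)) = 10 * 3 = 30


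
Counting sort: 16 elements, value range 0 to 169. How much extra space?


n = 16 (output array)
k = 170 (count array for 170 distinct values)
Extra space = 16 + 170 = 186


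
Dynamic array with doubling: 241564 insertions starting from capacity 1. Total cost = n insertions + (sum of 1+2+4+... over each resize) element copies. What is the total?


n = 241564
Insertion costs: 241564
Resizes copy 1, 2, 4, ... up to the largest power of 2 that is <= n-1 = 241563, i.e. 131072.
Copy costs = 1 + 2 + 4 + 8 + 16 + 32 + 64 + 128 + 256 + 512 + 1024 + 2048 + 4096 + 8192 + 16384 + 32768 + 65536 + 131072 = 262143
Total = 241564 + 262143 = 503707


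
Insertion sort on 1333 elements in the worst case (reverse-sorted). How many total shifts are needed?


In the worst case (reverse-sorted), each element shifts past all previous:
  Element 1: 1 shifts
  Element 2: 2 shifts
  Element 3: 3 shifts
  Element 4: 4 shifts
  Element 5: 5 shifts
  ...
  Element 1332: 1332 shifts
Total = 1 + 2 + ... + 1332
= 1333*(1333-1)/2 = 887778


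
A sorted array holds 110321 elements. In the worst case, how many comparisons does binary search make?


Halving sequence: 110321 -> 55160 -> 27580 -> 13790 -> 6895 -> 3447 -> 1723 -> 861 -> 430 -> 215 -> 107 -> 53 -> 26 -> 13 -> 6 -> 3 -> 1
Number of halvings = 16
Max comparisons = 16 + 1 = 17


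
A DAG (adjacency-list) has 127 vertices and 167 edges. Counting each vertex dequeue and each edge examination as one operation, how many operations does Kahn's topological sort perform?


V = 127 (vertex processing)
E = 167 (edge processing)
V + E = 127 + 167 = 294


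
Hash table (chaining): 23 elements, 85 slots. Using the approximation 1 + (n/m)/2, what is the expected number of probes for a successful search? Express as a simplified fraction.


Computing expected probes:
alpha = 23/85
= 1 + alpha/2
= 1 + 23/(2*85)
= (2*85 + 23) / (2*85)
= 193/170


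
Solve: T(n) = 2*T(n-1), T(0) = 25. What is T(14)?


Unrolling:
T(14) = 2*T(13) = 2^2*T(12) = ... = 2^14*T(0)
= 2^14 * 25
= 16384 * 25 = 409600


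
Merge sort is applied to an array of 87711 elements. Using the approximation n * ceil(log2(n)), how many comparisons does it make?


Merge sort divides the array into halves recursively.
Number of levels = ceil(log2(87711)) = 17
At each level, approximately n = 87711 comparisons are needed for merging.
Total comparisons ~ n * ceil(log2(n)) = 87711 * 17 = 1491087


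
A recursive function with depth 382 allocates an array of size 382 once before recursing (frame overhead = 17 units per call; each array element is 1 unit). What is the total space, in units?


Array allocation: 382 units (allocated once)
Stack frames: 382 deep * 17 per frame = 6494 units
Total = 382 + 6494 = 6876


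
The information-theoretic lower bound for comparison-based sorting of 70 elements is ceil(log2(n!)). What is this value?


A binary decision tree of height h has at most 2^h leaves and needs at least n! of them, so h >= ceil(log2(n!)).
70! is far too large to multiply out, so use Stirling's series:
  ln(n!) ~ n ln n - n + (1/2) ln(2 pi n) + 1/(12n)  (error below 1/(360 n^3), negligible here)
  ln(70) = 4.2484952
  n ln n = 70 * 4.2484952 = 297.3947
  (1/2) ln(2 pi * 70) = (1/2) ln(439.8230) = 3.0432
  1/(12*70) = 0.0012
  ln(70!) ~ 297.3947 - 70 + 3.0432 + 0.0012 = 230.4391
Convert to base 2: log2(70!) = 230.4391 / ln 2 = 230.4391 / 0.69314718 = 332.4533
ceil(332.4533) = 333


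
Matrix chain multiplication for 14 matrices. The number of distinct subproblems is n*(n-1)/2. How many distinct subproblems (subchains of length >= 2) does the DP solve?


Subproblems are indexed by (i, j) where i < j.
Number of such pairs = n*(n-1)/2
= 14 * 13 / 2
= 91


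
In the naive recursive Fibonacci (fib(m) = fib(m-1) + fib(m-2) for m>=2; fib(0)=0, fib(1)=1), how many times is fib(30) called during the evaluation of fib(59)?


Let N(m) = number of times fib(m) is called while evaluating fib(59).
N(59) = 1 (the initial call).
N(58) = 1 (only fib(59) calls it).
For 1 <= m <= 57: fib(m) is called by fib(m+1) and fib(m+2), so
  N(m) = N(m+1) + N(m+2).
fib(0) is called only by fib(2), so N(0) = N(2).
Walk down from m=59:
  N(59)=1, N(58)=1, N(57)=2, N(56)=3, N(55)=5, N(54)=8, N(53)=13, N(52)=21, N(51)=34, N(50)=55, N(49)=89, N(48)=144, N(47)=233, N(46)=377, N(45)=610, N(44)=987, N(43)=1597, N(42)=2584, N(41)=4181, N(40)=6765, N(39)=10946, N(38)=17711, N(37)=28657, N(36)=46368, N(35)=75025, N(34)=121393, N(33)=196418, N(32)=317811, N(31)=514229, N(30)=832040
N(30) = 832040


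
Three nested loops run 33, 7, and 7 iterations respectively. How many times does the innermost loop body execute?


Loop 1 (outermost): 33 iterations
Loop 2 (middle): 7 iterations per outer
Loop 3 (innermost): 7 iterations per middle
Total = 33 * 7 * 7 = 1617


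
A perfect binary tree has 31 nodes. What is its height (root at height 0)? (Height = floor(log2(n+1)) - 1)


For a perfect binary tree of height h: n = 2^(h+1) - 1, so h = log2(n+1) - 1.
  n + 1 = 32 = 2^5
  log2(32) = 5
  height = 5 - 1 = 4


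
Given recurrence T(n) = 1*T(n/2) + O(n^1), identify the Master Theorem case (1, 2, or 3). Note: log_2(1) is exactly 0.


Master Theorem parameters: a=1, b=2, c=1
log_b(a) = 0
Compare b^c with a: 2^1 = 2 > 1, so c > log_b(a).
Comparing c=1 vs log_b(a)=0:
1 > 0 => Case 3
Result: T(n) = O(n^1)
Master Theorem case = 3
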